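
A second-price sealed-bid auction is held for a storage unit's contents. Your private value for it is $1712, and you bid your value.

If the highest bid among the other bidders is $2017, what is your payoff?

$0

Your bid $1712 is below the highest competing bid $2017, so you lose.
A losing bidder pays nothing and receives nothing: payoff = $0.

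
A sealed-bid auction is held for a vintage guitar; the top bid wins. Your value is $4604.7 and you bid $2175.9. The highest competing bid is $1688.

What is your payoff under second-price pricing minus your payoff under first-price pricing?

You have the highest bid, so you win under either rule.
Second-price: pay $1688 → payoff $2916.7.
First-price: pay your own bid $2175.9 → payoff $2428.8.
Difference = $2916.7 − ($2428.8) = $487.9.

$487.9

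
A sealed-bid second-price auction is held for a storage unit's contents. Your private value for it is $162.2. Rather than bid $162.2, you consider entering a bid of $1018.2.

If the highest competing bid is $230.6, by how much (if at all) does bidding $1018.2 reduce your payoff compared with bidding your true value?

Bidding your value $162.2: you lose (since $162.2 < $230.6). Payoff $0.
Bidding $1018.2: you win and pay $230.6. Payoff $162.2 − $230.6 = −$68.4.
The competing bid $230.6 lies between your value and your inflated bid, so overbidding wins an item priced above your value.
Loss from deviating = $0 − (−$68.4) = $68.4.

$68.4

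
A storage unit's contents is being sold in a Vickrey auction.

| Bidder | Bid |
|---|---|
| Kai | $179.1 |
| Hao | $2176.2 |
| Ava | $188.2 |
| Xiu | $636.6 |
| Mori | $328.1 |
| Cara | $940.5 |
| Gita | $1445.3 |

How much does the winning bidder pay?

$1445.3

Highest bid: Hao at $2176.2, so Hao wins.
Second-highest bid: Gita at $1445.3 — that is the price the winner pays.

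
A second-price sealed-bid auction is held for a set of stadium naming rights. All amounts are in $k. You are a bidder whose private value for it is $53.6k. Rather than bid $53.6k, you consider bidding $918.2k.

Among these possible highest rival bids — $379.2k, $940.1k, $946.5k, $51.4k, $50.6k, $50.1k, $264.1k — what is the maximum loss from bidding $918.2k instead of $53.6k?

$325.6k

$379.2k: truthful gives $0k, deviation gives −$325.6k → loss $325.6k.
$940.1k: same outcome either way → loss $0k.
$946.5k: same outcome either way → loss $0k.
$51.4k: same outcome either way → loss $0k.
$50.6k: same outcome either way → loss $0k.
$50.1k: same outcome either way → loss $0k.
$264.1k: truthful gives $0k, deviation gives −$210.5k → loss $210.5k.
Maximum loss: $325.6k.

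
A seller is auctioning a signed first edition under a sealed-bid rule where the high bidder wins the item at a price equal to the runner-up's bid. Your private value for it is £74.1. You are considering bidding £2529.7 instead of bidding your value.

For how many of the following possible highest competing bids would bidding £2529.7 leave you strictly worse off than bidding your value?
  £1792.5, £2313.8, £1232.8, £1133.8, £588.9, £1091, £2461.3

The deviation hurts exactly when the highest competing bid lies strictly between £74.1 and £2529.7 — overbidding then wins at a price above your value.
£1792.5: inside the interval → strictly worse (loss £1718.4).
£2313.8: inside the interval → strictly worse (loss £2239.7).
£1232.8: inside the interval → strictly worse (loss £1158.7).
£1133.8: inside the interval → strictly worse (loss £1059.7).
£588.9: inside the interval → strictly worse (loss £514.8).
£1091: inside the interval → strictly worse (loss £1016.9).
£2461.3: inside the interval → strictly worse (loss £2387.2).
Count: 7.

7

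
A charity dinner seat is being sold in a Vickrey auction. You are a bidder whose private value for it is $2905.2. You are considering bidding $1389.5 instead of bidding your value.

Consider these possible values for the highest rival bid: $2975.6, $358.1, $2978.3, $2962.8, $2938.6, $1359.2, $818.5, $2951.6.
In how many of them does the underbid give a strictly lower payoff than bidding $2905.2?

0

The deviation hurts exactly when the highest competing bid lies strictly between $1389.5 and $2905.2 — underbidding then forfeits a profitable win.
$2975.6: above both → same outcome either way.
$358.1: below both → same outcome either way.
$2978.3: above both → same outcome either way.
$2962.8: above both → same outcome either way.
$2938.6: above both → same outcome either way.
$1359.2: below both → same outcome either way.
$818.5: below both → same outcome either way.
$2951.6: above both → same outcome either way.
Count: 0.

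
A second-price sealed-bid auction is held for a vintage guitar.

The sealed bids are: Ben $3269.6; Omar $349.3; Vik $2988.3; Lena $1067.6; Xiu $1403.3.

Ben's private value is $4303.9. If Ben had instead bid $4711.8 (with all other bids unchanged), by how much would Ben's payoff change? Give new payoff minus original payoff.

$0

The highest bid among the other bidders is $2988.3; Ben's bid doesn't change that.
Original bid $3269.6: Ben is highest, pays the top rival bid $2988.3; payoff $4303.9 − $2988.3 = $1315.6.
Alternative bid $4711.8: Ben is highest, pays the top rival bid $2988.3; payoff $4303.9 − $2988.3 = $1315.6.
Change in payoff = $1315.6 − ($1315.6) = $0.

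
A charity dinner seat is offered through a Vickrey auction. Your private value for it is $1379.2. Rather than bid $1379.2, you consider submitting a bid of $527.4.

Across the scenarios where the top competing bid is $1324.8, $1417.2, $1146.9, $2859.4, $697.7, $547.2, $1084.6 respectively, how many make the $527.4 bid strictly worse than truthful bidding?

5

The deviation hurts exactly when the highest competing bid lies strictly between $527.4 and $1379.2 — underbidding then forfeits a profitable win.
$1324.8: inside the interval → strictly worse (loss $54.4).
$1417.2: above both → same outcome either way.
$1146.9: inside the interval → strictly worse (loss $232.3).
$2859.4: above both → same outcome either way.
$697.7: inside the interval → strictly worse (loss $681.5).
$547.2: inside the interval → strictly worse (loss $832).
$1084.6: inside the interval → strictly worse (loss $294.6).
Count: 5.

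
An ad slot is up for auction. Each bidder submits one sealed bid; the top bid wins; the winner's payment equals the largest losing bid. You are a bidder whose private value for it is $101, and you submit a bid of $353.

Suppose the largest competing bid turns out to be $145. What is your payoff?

Your bid $353 exceeds the highest competing bid $145, so you win.
In a second-price auction the winner pays the second-highest bid, $145.
Payoff = value − price = $101 − $145 = −$44.

−$44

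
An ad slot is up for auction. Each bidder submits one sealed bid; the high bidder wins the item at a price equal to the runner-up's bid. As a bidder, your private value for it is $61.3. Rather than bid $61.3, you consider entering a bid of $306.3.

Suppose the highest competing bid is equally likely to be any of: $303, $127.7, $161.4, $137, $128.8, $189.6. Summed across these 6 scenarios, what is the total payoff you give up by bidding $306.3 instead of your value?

$679.7

The deviation costs you only when the competing bid falls strictly between $61.3 and $306.3; elsewhere both bids give the same outcome.
$303: truthful payoff $0, deviation payoff −$241.7 → loss $241.7.
$127.7: truthful payoff $0, deviation payoff −$66.4 → loss $66.4.
$161.4: truthful payoff $0, deviation payoff −$100.1 → loss $100.1.
$137: truthful payoff $0, deviation payoff −$75.7 → loss $75.7.
$128.8: truthful payoff $0, deviation payoff −$67.5 → loss $67.5.
$189.6: truthful payoff $0, deviation payoff −$128.3 → loss $128.3.
Total loss = $241.7 + $66.4 + $100.1 + $75.7 + $67.5 + $128.3 = $679.7.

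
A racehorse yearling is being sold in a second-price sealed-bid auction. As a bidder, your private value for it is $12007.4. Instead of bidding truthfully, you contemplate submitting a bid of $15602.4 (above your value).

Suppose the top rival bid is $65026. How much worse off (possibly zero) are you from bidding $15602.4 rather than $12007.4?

Bidding your value $12007.4: you lose (since $12007.4 < $65026). Payoff $0.
Bidding $15602.4: you lose. Payoff $0.
Difference = $0 − $0 = $0; both bids lead to the same outcome because the competing bid is above both your value and your alternative bid.

$0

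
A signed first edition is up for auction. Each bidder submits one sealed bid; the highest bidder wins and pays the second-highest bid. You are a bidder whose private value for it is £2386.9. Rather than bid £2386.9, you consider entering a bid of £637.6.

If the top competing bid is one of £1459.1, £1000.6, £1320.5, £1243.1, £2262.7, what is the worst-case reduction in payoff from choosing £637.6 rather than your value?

£1386.3

£1459.1: truthful gives £927.8, deviation gives £0 → loss £927.8.
£1000.6: truthful gives £1386.3, deviation gives £0 → loss £1386.3.
£1320.5: truthful gives £1066.4, deviation gives £0 → loss £1066.4.
£1243.1: truthful gives £1143.8, deviation gives £0 → loss £1143.8.
£2262.7: truthful gives £124.2, deviation gives £0 → loss £124.2.
Maximum loss: £1386.3.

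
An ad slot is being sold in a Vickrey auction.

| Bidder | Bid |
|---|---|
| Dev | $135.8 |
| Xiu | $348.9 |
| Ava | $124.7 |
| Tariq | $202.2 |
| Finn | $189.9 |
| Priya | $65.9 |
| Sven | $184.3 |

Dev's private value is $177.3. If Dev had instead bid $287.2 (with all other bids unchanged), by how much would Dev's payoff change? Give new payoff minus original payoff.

The highest bid among the other bidders is $348.9; Dev's bid doesn't change that.
Original bid $135.8: Dev is not highest (top rival bid is $348.9); payoff $0.
Alternative bid $287.2: Dev is not highest (top rival bid is $348.9); payoff $0.
Change in payoff = $0 − ($0) = $0.

$0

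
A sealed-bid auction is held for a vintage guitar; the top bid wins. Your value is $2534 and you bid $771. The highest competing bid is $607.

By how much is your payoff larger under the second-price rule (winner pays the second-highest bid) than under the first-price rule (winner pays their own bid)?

You have the highest bid, so you win under either rule.
Second-price: pay $607 → payoff $1927.
First-price: pay your own bid $771 → payoff $1763.
Difference = $1927 − ($1763) = $164.

$164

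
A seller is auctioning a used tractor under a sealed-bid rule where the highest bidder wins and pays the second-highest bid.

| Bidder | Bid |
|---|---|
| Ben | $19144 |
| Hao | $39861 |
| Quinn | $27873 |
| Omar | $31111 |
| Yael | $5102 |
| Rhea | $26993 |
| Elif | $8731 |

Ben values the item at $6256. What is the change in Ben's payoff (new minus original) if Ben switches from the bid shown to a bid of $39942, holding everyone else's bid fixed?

The highest bid among the other bidders is $39861; Ben's bid doesn't change that.
Original bid $19144: Ben is not highest (top rival bid is $39861); payoff $0.
Alternative bid $39942: Ben is highest, pays the top rival bid $39861; payoff $6256 − $39861 = −$33605.
Change in payoff = −$33605 − ($0) = −$33605.

−$33605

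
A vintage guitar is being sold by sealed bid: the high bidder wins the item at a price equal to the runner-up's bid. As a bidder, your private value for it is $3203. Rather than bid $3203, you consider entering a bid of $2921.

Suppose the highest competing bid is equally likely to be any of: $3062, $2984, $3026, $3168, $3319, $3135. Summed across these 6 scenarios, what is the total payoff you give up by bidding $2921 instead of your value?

The deviation costs you only when the competing bid falls strictly between $2921 and $3203; elsewhere both bids give the same outcome.
$3062: truthful payoff $141, deviation payoff $0 → loss $141.
$2984: truthful payoff $219, deviation payoff $0 → loss $219.
$3026: truthful payoff $177, deviation payoff $0 → loss $177.
$3168: truthful payoff $35, deviation payoff $0 → loss $35.
$3319: outcomes coincide → loss $0.
$3135: truthful payoff $68, deviation payoff $0 → loss $68.
Total loss = $141 + $219 + $177 + $35 + $68 = $640.
In a second-price auction your bid sets only whether you win, not what you pay, so bidding your true value is weakly dominant.

$640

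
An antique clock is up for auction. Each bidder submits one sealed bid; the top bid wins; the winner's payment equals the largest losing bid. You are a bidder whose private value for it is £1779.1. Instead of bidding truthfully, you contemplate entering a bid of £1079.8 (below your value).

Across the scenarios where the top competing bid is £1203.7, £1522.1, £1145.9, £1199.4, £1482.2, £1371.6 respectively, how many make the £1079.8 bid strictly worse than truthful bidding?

6

The deviation hurts exactly when the highest competing bid lies strictly between £1079.8 and £1779.1 — underbidding then forfeits a profitable win.
£1203.7: inside the interval → strictly worse (loss £575.4).
£1522.1: inside the interval → strictly worse (loss £257).
£1145.9: inside the interval → strictly worse (loss £633.2).
£1199.4: inside the interval → strictly worse (loss £579.7).
£1482.2: inside the interval → strictly worse (loss £296.9).
£1371.6: inside the interval → strictly worse (loss £407.5).
Count: 6.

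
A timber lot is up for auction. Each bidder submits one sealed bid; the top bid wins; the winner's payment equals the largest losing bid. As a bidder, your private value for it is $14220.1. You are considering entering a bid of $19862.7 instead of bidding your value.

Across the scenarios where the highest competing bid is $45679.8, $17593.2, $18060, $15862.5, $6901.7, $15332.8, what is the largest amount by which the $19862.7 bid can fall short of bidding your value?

$45679.8: same outcome either way → loss $0.
$17593.2: truthful gives $0, deviation gives −$3373.1 → loss $3373.1.
$18060: truthful gives $0, deviation gives −$3839.9 → loss $3839.9.
$15862.5: truthful gives $0, deviation gives −$1642.4 → loss $1642.4.
$6901.7: same outcome either way → loss $0.
$15332.8: truthful gives $0, deviation gives −$1112.7 → loss $1112.7.
Maximum loss: $3839.9.

$3839.9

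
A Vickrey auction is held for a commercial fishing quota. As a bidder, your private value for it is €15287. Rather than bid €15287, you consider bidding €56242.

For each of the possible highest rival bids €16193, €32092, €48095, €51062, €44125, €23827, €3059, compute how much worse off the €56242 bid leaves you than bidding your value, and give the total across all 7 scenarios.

€123672

The deviation costs you only when the competing bid falls strictly between €15287 and €56242; elsewhere both bids give the same outcome.
€16193: truthful payoff €0, deviation payoff −€906 → loss €906.
€32092: truthful payoff €0, deviation payoff −€16805 → loss €16805.
€48095: truthful payoff €0, deviation payoff −€32808 → loss €32808.
€51062: truthful payoff €0, deviation payoff −€35775 → loss €35775.
€44125: truthful payoff €0, deviation payoff −€28838 → loss €28838.
€23827: truthful payoff €0, deviation payoff −€8540 → loss €8540.
€3059: outcomes coincide → loss €0.
Total loss = €906 + €16805 + €32808 + €35775 + €28838 + €8540 = €123672.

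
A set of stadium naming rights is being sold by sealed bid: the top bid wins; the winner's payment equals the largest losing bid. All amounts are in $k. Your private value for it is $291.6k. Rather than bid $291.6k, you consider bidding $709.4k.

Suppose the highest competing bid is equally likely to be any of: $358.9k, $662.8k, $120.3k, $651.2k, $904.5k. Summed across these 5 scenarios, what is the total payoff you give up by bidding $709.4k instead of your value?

$798.1k

The deviation costs you only when the competing bid falls strictly between $291.6k and $709.4k; elsewhere both bids give the same outcome.
$358.9k: truthful payoff $0k, deviation payoff −$67.3k → loss $67.3k.
$662.8k: truthful payoff $0k, deviation payoff −$371.2k → loss $371.2k.
$120.3k: outcomes coincide → loss $0k.
$651.2k: truthful payoff $0k, deviation payoff −$359.6k → loss $359.6k.
$904.5k: outcomes coincide → loss $0k.
Total loss = $67.3k + $371.2k + $359.6k = $798.1k.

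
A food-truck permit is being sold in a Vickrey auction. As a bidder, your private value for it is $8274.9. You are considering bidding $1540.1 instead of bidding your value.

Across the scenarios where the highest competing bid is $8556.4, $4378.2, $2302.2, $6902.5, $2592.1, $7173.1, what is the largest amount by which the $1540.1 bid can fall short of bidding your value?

$5972.7

$8556.4: same outcome either way → loss $0.
$4378.2: truthful gives $3896.7, deviation gives $0 → loss $3896.7.
$2302.2: truthful gives $5972.7, deviation gives $0 → loss $5972.7.
$6902.5: truthful gives $1372.4, deviation gives $0 → loss $1372.4.
$2592.1: truthful gives $5682.8, deviation gives $0 → loss $5682.8.
$7173.1: truthful gives $1101.8, deviation gives $0 → loss $1101.8.
Maximum loss: $5972.7.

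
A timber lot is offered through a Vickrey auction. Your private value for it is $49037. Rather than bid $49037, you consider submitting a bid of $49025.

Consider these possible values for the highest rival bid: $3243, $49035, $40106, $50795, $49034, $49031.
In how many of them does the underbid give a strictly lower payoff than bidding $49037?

The deviation hurts exactly when the highest competing bid lies strictly between $49025 and $49037 — underbidding then forfeits a profitable win.
$3243: below both → same outcome either way.
$49035: inside the interval → strictly worse (loss $2).
$40106: below both → same outcome either way.
$50795: above both → same outcome either way.
$49034: inside the interval → strictly worse (loss $3).
$49031: inside the interval → strictly worse (loss $6).
Count: 3.

3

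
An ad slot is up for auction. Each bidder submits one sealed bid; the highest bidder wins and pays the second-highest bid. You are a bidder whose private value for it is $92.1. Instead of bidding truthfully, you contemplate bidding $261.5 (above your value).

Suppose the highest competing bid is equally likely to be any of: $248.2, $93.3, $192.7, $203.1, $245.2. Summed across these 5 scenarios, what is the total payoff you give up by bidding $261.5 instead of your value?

$522

The deviation costs you only when the competing bid falls strictly between $92.1 and $261.5; elsewhere both bids give the same outcome.
$248.2: truthful payoff $0, deviation payoff −$156.1 → loss $156.1.
$93.3: truthful payoff $0, deviation payoff −$1.2 → loss $1.2.
$192.7: truthful payoff $0, deviation payoff −$100.6 → loss $100.6.
$203.1: truthful payoff $0, deviation payoff −$111 → loss $111.
$245.2: truthful payoff $0, deviation payoff −$153.1 → loss $153.1.
Total loss = $156.1 + $1.2 + $100.6 + $111 + $153.1 = $522.
In a second-price auction your bid sets only whether you win, not what you pay, so bidding your true value is weakly dominant.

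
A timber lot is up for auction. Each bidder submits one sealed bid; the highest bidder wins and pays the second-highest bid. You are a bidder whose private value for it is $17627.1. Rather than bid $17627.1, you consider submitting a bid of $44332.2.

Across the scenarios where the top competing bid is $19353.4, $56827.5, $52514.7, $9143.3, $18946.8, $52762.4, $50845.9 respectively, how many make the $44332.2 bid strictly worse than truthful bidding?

2

The deviation hurts exactly when the highest competing bid lies strictly between $17627.1 and $44332.2 — overbidding then wins at a price above your value.
$19353.4: inside the interval → strictly worse (loss $1726.3).
$56827.5: above both → same outcome either way.
$52514.7: above both → same outcome either way.
$9143.3: below both → same outcome either way.
$18946.8: inside the interval → strictly worse (loss $1319.7).
$52762.4: above both → same outcome either way.
$50845.9: above both → same outcome either way.
Count: 2.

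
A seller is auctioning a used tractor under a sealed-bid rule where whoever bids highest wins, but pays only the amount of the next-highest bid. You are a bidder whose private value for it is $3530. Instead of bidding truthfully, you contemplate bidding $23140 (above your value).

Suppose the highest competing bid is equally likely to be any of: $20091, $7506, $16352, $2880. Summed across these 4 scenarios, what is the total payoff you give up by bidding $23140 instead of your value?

$33359

The deviation costs you only when the competing bid falls strictly between $3530 and $23140; elsewhere both bids give the same outcome.
$20091: truthful payoff $0, deviation payoff −$16561 → loss $16561.
$7506: truthful payoff $0, deviation payoff −$3976 → loss $3976.
$16352: truthful payoff $0, deviation payoff −$12822 → loss $12822.
$2880: outcomes coincide → loss $0.
Total loss = $16561 + $3976 + $12822 = $33359.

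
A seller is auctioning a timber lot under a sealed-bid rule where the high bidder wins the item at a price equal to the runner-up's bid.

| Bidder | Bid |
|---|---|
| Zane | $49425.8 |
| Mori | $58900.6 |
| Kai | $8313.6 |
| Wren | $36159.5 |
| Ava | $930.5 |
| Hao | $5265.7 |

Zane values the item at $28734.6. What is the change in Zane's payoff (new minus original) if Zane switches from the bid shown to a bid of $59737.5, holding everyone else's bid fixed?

The highest bid among the other bidders is $58900.6; Zane's bid doesn't change that.
Original bid $49425.8: Zane is not highest (top rival bid is $58900.6); payoff $0.
Alternative bid $59737.5: Zane is highest, pays the top rival bid $58900.6; payoff $28734.6 − $58900.6 = −$30166.
Change in payoff = −$30166 − ($0) = −$30166.

−$30166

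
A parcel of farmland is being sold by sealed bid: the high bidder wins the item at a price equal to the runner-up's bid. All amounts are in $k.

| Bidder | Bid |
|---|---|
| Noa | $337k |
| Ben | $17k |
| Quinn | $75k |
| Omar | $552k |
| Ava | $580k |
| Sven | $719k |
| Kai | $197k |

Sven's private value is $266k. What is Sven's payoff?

−$314k

Highest bid: Sven at $719k, so Sven wins.
Second-highest bid: Ava at $580k — that is the price the winner pays.
Sven's payoff = value − price = $266k − $580k = −$314k.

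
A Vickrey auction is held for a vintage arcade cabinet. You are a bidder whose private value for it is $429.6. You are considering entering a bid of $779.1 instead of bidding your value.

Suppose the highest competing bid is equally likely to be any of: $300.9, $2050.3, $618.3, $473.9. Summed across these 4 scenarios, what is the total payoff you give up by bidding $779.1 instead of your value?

$233

The deviation costs you only when the competing bid falls strictly between $429.6 and $779.1; elsewhere both bids give the same outcome.
$300.9: outcomes coincide → loss $0.
$2050.3: outcomes coincide → loss $0.
$618.3: truthful payoff $0, deviation payoff −$188.7 → loss $188.7.
$473.9: truthful payoff $0, deviation payoff −$44.3 → loss $44.3.
Total loss = $188.7 + $44.3 = $233.
In a second-price auction your bid sets only whether you win, not what you pay, so bidding your true value is weakly dominant.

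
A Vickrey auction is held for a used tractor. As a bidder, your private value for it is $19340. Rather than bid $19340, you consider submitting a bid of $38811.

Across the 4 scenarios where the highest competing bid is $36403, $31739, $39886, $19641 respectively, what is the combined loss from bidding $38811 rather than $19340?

The deviation costs you only when the competing bid falls strictly between $19340 and $38811; elsewhere both bids give the same outcome.
$36403: truthful payoff $0, deviation payoff −$17063 → loss $17063.
$31739: truthful payoff $0, deviation payoff −$12399 → loss $12399.
$39886: outcomes coincide → loss $0.
$19641: truthful payoff $0, deviation payoff −$301 → loss $301.
Total loss = $17063 + $12399 + $301 = $29763.

$29763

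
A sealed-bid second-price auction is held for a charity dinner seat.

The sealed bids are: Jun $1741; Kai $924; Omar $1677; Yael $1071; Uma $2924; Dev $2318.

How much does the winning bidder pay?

$2318

Highest bid: Uma at $2924, so Uma wins.
Second-highest bid: Dev at $2318 — that is the price the winner pays.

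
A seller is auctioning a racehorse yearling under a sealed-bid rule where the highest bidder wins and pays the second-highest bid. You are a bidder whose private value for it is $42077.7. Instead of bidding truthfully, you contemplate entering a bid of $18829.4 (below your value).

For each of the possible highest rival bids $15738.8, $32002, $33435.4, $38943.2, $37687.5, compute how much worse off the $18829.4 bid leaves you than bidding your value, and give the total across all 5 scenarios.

The deviation costs you only when the competing bid falls strictly between $18829.4 and $42077.7; elsewhere both bids give the same outcome.
$15738.8: outcomes coincide → loss $0.
$32002: truthful payoff $10075.7, deviation payoff $0 → loss $10075.7.
$33435.4: truthful payoff $8642.3, deviation payoff $0 → loss $8642.3.
$38943.2: truthful payoff $3134.5, deviation payoff $0 → loss $3134.5.
$37687.5: truthful payoff $4390.2, deviation payoff $0 → loss $4390.2.
Total loss = $10075.7 + $8642.3 + $3134.5 + $4390.2 = $26242.7.

$26242.7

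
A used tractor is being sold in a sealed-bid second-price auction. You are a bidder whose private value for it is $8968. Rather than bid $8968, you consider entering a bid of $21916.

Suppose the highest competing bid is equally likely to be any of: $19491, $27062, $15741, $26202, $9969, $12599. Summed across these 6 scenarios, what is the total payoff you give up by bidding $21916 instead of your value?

The deviation costs you only when the competing bid falls strictly between $8968 and $21916; elsewhere both bids give the same outcome.
$19491: truthful payoff $0, deviation payoff −$10523 → loss $10523.
$27062: outcomes coincide → loss $0.
$15741: truthful payoff $0, deviation payoff −$6773 → loss $6773.
$26202: outcomes coincide → loss $0.
$9969: truthful payoff $0, deviation payoff −$1001 → loss $1001.
$12599: truthful payoff $0, deviation payoff −$3631 → loss $3631.
Total loss = $10523 + $6773 + $1001 + $3631 = $21928.
In a second-price auction your bid sets only whether you win, not what you pay, so bidding your true value is weakly dominant.

$21928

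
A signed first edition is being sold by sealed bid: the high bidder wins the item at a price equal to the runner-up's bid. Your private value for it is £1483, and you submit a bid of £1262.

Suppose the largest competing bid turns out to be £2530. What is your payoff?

£0

Your bid £1262 is below the highest competing bid £2530, so you lose.
A losing bidder pays nothing and receives nothing: payoff = £0.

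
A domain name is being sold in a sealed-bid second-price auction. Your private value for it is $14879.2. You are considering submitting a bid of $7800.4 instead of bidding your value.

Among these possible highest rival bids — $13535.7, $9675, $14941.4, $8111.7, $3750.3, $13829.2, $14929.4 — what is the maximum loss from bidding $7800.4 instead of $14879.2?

$13535.7: truthful gives $1343.5, deviation gives $0 → loss $1343.5.
$9675: truthful gives $5204.2, deviation gives $0 → loss $5204.2.
$14941.4: same outcome either way → loss $0.
$8111.7: truthful gives $6767.5, deviation gives $0 → loss $6767.5.
$3750.3: same outcome either way → loss $0.
$13829.2: truthful gives $1050, deviation gives $0 → loss $1050.
$14929.4: same outcome either way → loss $0.
Maximum loss: $6767.5.

$6767.5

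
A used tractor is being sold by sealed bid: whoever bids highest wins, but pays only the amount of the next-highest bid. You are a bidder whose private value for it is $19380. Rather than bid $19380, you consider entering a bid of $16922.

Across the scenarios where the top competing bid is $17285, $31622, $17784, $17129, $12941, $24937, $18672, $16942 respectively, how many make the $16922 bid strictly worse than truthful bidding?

The deviation hurts exactly when the highest competing bid lies strictly between $16922 and $19380 — underbidding then forfeits a profitable win.
$17285: inside the interval → strictly worse (loss $2095).
$31622: above both → same outcome either way.
$17784: inside the interval → strictly worse (loss $1596).
$17129: inside the interval → strictly worse (loss $2251).
$12941: below both → same outcome either way.
$24937: above both → same outcome either way.
$18672: inside the interval → strictly worse (loss $708).
$16942: inside the interval → strictly worse (loss $2438).
Count: 5.

5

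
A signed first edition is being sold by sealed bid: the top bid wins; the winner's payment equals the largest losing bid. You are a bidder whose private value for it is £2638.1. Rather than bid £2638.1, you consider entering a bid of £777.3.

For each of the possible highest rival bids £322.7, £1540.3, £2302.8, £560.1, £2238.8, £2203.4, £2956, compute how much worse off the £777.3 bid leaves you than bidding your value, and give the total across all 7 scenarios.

£2267.1

The deviation costs you only when the competing bid falls strictly between £777.3 and £2638.1; elsewhere both bids give the same outcome.
£322.7: outcomes coincide → loss £0.
£1540.3: truthful payoff £1097.8, deviation payoff £0 → loss £1097.8.
£2302.8: truthful payoff £335.3, deviation payoff £0 → loss £335.3.
£560.1: outcomes coincide → loss £0.
£2238.8: truthful payoff £399.3, deviation payoff £0 → loss £399.3.
£2203.4: truthful payoff £434.7, deviation payoff £0 → loss £434.7.
£2956: outcomes coincide → loss £0.
Total loss = £1097.8 + £335.3 + £399.3 + £434.7 = £2267.1.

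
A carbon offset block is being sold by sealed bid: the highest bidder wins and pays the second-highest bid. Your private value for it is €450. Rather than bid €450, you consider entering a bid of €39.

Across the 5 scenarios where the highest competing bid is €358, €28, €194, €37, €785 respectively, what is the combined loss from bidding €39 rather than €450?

€348

The deviation costs you only when the competing bid falls strictly between €39 and €450; elsewhere both bids give the same outcome.
€358: truthful payoff €92, deviation payoff €0 → loss €92.
€28: outcomes coincide → loss €0.
€194: truthful payoff €256, deviation payoff €0 → loss €256.
€37: outcomes coincide → loss €0.
€785: outcomes coincide → loss €0.
Total loss = €92 + €256 = €348.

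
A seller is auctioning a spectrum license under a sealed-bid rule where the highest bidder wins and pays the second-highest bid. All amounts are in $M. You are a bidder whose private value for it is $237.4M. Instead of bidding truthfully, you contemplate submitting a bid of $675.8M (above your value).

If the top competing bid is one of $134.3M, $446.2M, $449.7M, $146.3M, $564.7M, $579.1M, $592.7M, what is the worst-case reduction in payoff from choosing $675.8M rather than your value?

$355.3M

$134.3M: same outcome either way → loss $0M.
$446.2M: truthful gives $0M, deviation gives −$208.8M → loss $208.8M.
$449.7M: truthful gives $0M, deviation gives −$212.3M → loss $212.3M.
$146.3M: same outcome either way → loss $0M.
$564.7M: truthful gives $0M, deviation gives −$327.3M → loss $327.3M.
$579.1M: truthful gives $0M, deviation gives −$341.7M → loss $341.7M.
$592.7M: truthful gives $0M, deviation gives −$355.3M → loss $355.3M.
Maximum loss: $355.3M.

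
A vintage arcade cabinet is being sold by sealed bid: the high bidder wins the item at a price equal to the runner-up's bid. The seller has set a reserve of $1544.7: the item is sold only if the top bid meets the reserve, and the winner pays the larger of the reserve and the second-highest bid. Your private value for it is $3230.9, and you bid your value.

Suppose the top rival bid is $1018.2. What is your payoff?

Your bid $3230.9 is the highest and exceeds the reserve.
Price = max(second-highest bid, reserve) = max($1018.2, $1544.7) = $1544.7.
Payoff = $3230.9 − $1544.7 = $1686.2.

$1686.2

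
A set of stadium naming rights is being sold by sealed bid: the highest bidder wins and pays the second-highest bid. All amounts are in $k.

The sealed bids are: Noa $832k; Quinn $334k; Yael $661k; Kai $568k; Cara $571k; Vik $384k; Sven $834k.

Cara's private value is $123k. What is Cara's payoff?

$0k

Highest bid: Sven at $834k, so Sven wins.
Second-highest bid: Noa at $832k — that is the price the winner pays.
Cara did not win, so Cara pays nothing and receives nothing: payoff $0k.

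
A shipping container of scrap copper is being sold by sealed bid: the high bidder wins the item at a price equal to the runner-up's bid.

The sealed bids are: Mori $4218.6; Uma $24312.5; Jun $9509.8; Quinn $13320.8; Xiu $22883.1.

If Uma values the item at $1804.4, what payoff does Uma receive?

Highest bid: Uma at $24312.5, so Uma wins.
Second-highest bid: Xiu at $22883.1 — that is the price the winner pays.
Uma's payoff = value − price = $1804.4 − $22883.1 = −$21078.7.

−$21078.7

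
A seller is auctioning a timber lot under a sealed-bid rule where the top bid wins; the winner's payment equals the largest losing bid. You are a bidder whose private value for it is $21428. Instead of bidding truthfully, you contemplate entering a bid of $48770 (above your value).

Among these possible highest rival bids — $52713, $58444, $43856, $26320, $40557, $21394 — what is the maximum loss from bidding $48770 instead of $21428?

$52713: same outcome either way → loss $0.
$58444: same outcome either way → loss $0.
$43856: truthful gives $0, deviation gives −$22428 → loss $22428.
$26320: truthful gives $0, deviation gives −$4892 → loss $4892.
$40557: truthful gives $0, deviation gives −$19129 → loss $19129.
$21394: same outcome either way → loss $0.
Maximum loss: $22428.

$22428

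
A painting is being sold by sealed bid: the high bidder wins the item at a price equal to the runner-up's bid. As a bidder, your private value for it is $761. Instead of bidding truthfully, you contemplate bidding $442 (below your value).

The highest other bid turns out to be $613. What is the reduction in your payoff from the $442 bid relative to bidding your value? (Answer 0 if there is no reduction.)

$148

Bidding your value $761: you win (since $761 > $613) and pay $613. Payoff $148.
Bidding $442: you lose. Payoff $0.
The competing bid $613 lies between your shaded bid and your value, so underbidding forfeits an item you could have won at a profitable price.
Loss from deviating = $148 − ($0) = $148.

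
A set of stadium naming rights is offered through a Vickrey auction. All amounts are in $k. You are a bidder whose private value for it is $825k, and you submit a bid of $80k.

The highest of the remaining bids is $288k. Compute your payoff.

Your bid $80k is below the highest competing bid $288k, so you lose.
A losing bidder pays nothing and receives nothing: payoff = $0k.

$0k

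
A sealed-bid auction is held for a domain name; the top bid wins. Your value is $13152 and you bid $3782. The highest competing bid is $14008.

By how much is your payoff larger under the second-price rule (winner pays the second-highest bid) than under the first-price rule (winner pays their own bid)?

Your bid $3782 is below $14008, so you lose under either rule.
Payoff is $0 in both cases; difference = $0.

$0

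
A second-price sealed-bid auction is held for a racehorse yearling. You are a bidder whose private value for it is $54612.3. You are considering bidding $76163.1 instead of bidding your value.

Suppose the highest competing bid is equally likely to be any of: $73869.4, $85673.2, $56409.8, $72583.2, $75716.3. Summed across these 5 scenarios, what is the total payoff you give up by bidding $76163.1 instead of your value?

$60129.5

The deviation costs you only when the competing bid falls strictly between $54612.3 and $76163.1; elsewhere both bids give the same outcome.
$73869.4: truthful payoff $0, deviation payoff −$19257.1 → loss $19257.1.
$85673.2: outcomes coincide → loss $0.
$56409.8: truthful payoff $0, deviation payoff −$1797.5 → loss $1797.5.
$72583.2: truthful payoff $0, deviation payoff −$17970.9 → loss $17970.9.
$75716.3: truthful payoff $0, deviation payoff −$21104 → loss $21104.
Total loss = $19257.1 + $1797.5 + $17970.9 + $21104 = $60129.5.
In a second-price auction your bid sets only whether you win, not what you pay, so bidding your true value is weakly dominant.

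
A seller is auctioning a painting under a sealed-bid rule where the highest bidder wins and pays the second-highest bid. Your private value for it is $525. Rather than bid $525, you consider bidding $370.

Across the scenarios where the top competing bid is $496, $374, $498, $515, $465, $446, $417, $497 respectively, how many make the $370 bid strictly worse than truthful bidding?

8

The deviation hurts exactly when the highest competing bid lies strictly between $370 and $525 — underbidding then forfeits a profitable win.
$496: inside the interval → strictly worse (loss $29).
$374: inside the interval → strictly worse (loss $151).
$498: inside the interval → strictly worse (loss $27).
$515: inside the interval → strictly worse (loss $10).
$465: inside the interval → strictly worse (loss $60).
$446: inside the interval → strictly worse (loss $79).
$417: inside the interval → strictly worse (loss $108).
$497: inside the interval → strictly worse (loss $28).
Count: 8.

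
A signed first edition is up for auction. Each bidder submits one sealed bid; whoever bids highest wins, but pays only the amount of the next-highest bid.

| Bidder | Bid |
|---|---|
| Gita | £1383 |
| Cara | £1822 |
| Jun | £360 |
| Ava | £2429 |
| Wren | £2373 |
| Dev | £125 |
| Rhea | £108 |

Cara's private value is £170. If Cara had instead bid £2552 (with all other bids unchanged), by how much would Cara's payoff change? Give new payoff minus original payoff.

−£2259

The highest bid among the other bidders is £2429; Cara's bid doesn't change that.
Original bid £1822: Cara is not highest (top rival bid is £2429); payoff £0.
Alternative bid £2552: Cara is highest, pays the top rival bid £2429; payoff £170 − £2429 = −£2259.
Change in payoff = −£2259 − (£0) = −£2259.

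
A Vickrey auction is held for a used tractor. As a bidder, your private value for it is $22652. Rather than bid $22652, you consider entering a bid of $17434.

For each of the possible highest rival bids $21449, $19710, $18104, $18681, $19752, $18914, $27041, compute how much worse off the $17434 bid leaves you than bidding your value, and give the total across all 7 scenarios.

The deviation costs you only when the competing bid falls strictly between $17434 and $22652; elsewhere both bids give the same outcome.
$21449: truthful payoff $1203, deviation payoff $0 → loss $1203.
$19710: truthful payoff $2942, deviation payoff $0 → loss $2942.
$18104: truthful payoff $4548, deviation payoff $0 → loss $4548.
$18681: truthful payoff $3971, deviation payoff $0 → loss $3971.
$19752: truthful payoff $2900, deviation payoff $0 → loss $2900.
$18914: truthful payoff $3738, deviation payoff $0 → loss $3738.
$27041: outcomes coincide → loss $0.
Total loss = $1203 + $2942 + $4548 + $3971 + $2900 + $3738 = $19302.

$19302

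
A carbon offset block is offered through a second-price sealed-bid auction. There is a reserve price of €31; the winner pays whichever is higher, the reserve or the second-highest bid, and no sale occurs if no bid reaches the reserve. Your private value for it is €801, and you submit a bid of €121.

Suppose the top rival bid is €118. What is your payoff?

Your bid €121 is the highest and exceeds the reserve.
Price = max(second-highest bid, reserve) = max(€118, €31) = €118.
Payoff = €801 − €118 = €683.

€683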